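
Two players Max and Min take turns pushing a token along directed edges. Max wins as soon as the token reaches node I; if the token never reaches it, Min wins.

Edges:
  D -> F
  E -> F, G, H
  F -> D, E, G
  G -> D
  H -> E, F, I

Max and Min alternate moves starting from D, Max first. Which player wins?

Min

Track states (vertex, player-to-move).
A0 = {(I,Max), (I,Min)}
A1: add {(H,Max)}.
A2 = A1; e.g. (D,Max) stays out. (D,Max) never enters ⇒ Min avoids the target.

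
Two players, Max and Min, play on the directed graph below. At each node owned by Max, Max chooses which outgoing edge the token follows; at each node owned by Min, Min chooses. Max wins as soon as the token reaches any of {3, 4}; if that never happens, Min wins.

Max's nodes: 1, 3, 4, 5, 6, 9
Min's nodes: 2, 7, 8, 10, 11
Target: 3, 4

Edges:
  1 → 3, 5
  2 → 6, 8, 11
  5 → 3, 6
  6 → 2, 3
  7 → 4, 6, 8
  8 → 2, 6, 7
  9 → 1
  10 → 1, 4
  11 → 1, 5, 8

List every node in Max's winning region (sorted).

A0 = {3, 4}
A1: add {1, 5, 6} — 1 (Max) has 1→3; 5 (Max) has 5→3; 6 (Max) has 6→3.
A2: add {9, 10} — 9 (Max) has 9→1; 10 (Min): all of {1, 4} already in.
A3 = A2; e.g. 2 (Min) can still go to 8. Fixed point.
Max's winning region = {1, 3, 4, 5, 6, 9, 10}.

1, 3, 4, 5, 6, 9, 10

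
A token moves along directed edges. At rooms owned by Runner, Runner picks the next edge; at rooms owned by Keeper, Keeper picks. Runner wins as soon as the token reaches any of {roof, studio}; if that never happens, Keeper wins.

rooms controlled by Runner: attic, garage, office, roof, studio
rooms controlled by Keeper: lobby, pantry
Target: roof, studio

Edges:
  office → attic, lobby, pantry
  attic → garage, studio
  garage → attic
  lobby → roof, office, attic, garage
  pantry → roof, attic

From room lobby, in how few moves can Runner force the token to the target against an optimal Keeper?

A0 = {roof, studio}
A1: add {attic} — attic (Runner) has attic→studio.
A2: add {garage, office, pantry} — office (Runner) has office→attic; garage (Runner) has garage→attic; pantry (Keeper): all of {roof, attic} already in.
A3: add {lobby} — lobby (Keeper): all of {roof, office, attic, garage} already in.
A3 = all vertices. Fixed point.
lobby enters the attractor at level 3, so Runner can force the target in 3 moves from there.

3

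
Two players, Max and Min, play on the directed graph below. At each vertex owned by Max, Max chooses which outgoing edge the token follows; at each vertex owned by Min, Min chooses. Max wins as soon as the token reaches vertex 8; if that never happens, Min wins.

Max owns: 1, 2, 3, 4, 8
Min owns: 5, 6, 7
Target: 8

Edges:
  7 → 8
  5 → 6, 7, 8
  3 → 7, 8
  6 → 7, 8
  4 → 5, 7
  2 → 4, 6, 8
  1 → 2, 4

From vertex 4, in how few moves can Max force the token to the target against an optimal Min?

2

A0 = {8}
A1: add {2, 3, 7} — 2 (Max) has 2→8; 3 (Max) has 3→8; 7 (Min): all of {8} already in.
A2: add {1, 4, 6} — 1 (Max) has 1→2; 4 (Max) has 4→7; 6 (Min): all of {7, 8} already in.
4 enters the attractor at level 2, so Max can force the target in 2 moves from there.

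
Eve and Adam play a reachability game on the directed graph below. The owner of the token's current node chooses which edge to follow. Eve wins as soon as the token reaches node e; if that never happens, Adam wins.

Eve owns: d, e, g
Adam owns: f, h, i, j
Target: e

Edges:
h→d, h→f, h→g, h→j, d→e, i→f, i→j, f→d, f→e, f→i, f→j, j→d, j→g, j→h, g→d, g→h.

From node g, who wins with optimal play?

Eve

A0 = {e}
A1: add {d} — d (Eve) has d→e.
A2: add {g} — g (Eve) has g→d.
A3 = A2; e.g. f (Adam) can still go to i. Fixed point.
g ∈ A2, so Eve can force the target.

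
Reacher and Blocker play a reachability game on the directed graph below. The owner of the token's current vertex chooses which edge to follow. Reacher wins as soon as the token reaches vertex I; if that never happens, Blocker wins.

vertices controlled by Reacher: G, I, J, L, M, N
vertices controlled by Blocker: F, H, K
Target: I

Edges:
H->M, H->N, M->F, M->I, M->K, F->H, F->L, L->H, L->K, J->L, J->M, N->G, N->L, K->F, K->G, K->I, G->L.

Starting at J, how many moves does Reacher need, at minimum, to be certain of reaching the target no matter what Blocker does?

2

A0 = {I}
A1: add {M} — M (Reacher) has M→I.
A2: add {J} — J (Reacher) has J→M.
A3 = A2; e.g. F (Blocker) can still go to H. Fixed point.
J enters the attractor at level 2, so Reacher can force the target in 2 moves from there.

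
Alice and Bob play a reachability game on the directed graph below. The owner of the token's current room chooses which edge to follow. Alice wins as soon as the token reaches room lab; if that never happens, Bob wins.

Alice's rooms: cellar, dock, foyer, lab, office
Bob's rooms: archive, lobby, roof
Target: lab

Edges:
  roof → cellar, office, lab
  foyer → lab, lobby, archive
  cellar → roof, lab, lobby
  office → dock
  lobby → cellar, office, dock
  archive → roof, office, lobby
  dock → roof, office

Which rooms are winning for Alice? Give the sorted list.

cellar, foyer, lab

A0 = {lab}
A1: add {cellar, foyer} — foyer (Alice) has foyer→lab; cellar (Alice) has cellar→lab.
A2 = A1; e.g. roof (Bob) can still go to office. Fixed point.
Alice's winning region = {cellar, foyer, lab}.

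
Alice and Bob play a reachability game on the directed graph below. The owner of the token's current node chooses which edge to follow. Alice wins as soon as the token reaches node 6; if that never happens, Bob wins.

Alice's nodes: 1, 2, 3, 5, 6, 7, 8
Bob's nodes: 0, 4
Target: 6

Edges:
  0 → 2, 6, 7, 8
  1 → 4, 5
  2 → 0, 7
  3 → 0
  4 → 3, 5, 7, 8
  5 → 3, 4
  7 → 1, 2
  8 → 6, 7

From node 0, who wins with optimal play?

A0 = {6}
A1: add {8} — 8 (Alice) has 8→6.
A2 = A1; e.g. 0 (Bob) can still go to 2. Fixed point.
0 never enters the attractor, so Bob can avoid the target forever.

Bob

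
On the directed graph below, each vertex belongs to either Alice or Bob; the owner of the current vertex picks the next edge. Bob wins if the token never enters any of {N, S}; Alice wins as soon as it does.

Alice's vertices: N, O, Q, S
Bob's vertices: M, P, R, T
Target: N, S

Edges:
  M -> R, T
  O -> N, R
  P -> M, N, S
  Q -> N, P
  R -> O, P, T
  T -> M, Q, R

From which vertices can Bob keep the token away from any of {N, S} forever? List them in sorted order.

M, P, R, T

A0 = {N, S}
A1: add {O, Q} — O (Alice) has O→N; Q (Alice) has Q→N.
A2 = A1; e.g. M (Bob) can still go to R. Fixed point.
Alice's attractor = {N, O, Q, S}; Bob avoids the target exactly from the complement.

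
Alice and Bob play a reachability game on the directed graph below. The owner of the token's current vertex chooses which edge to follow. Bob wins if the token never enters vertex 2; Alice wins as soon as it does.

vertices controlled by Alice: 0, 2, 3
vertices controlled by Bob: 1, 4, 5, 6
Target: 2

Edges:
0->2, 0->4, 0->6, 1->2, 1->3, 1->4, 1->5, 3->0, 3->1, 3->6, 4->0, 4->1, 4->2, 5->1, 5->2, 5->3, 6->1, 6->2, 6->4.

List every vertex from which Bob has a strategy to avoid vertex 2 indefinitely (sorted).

A0 = {2}
A1: add {0} — 0 (Alice) has 0→2.
A2: add {3} — 3 (Alice) has 3→0.
A3 = A2; e.g. 1 (Bob) can still go to 4. Fixed point.
Alice's attractor = {0, 2, 3}; Bob avoids the target exactly from the complement.

1, 4, 5, 6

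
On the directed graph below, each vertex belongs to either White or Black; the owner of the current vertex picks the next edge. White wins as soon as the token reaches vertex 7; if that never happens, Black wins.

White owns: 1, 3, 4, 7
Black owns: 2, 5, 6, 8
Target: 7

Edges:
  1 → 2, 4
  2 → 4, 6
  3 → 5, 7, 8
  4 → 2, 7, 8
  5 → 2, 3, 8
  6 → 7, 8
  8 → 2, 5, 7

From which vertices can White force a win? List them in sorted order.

A0 = {7}
A1: add {3, 4} — 3 (White) has 3→7; 4 (White) has 4→7.
A2: add {1} — 1 (White) has 1→4.
A3 = A2; e.g. 2 (Black) can still go to 6. Fixed point.
White's winning region = {1, 3, 4, 7}.

1, 3, 4, 7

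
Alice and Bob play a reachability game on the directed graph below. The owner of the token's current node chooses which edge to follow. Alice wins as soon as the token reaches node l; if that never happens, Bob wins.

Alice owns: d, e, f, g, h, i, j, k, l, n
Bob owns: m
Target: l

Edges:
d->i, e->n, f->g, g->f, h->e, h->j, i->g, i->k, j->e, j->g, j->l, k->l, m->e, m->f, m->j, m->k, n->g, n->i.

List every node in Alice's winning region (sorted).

A0 = {l}
A1: add {j, k} — j (Alice) has j→l; k (Alice) has k→l.
A2: add {h, i} — h (Alice) has h→j; i (Alice) has i→k.
A3: add {d, n} — d (Alice) has d→i; n (Alice) has n→i.
A4: add {e} — e (Alice) has e→n.
A5 = A4; e.g. f (Alice) has no edge into A4. Fixed point.
Alice's winning region = {d, e, h, i, j, k, l, n}.

d, e, h, i, j, k, l, n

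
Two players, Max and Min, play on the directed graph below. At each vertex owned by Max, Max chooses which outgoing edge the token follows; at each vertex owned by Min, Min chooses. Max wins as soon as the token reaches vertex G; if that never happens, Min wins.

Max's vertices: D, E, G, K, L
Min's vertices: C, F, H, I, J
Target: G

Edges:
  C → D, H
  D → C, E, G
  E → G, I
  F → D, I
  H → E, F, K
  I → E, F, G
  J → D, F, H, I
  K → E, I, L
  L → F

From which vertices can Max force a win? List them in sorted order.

D, E, G, K

A0 = {G}
A1: add {D, E} — D (Max) has D→G; E (Max) has E→G.
A2: add {K} — K (Max) has K→E.
A3 = A2; e.g. C (Min) can still go to H. Fixed point.
Max's winning region = {D, E, G, K}.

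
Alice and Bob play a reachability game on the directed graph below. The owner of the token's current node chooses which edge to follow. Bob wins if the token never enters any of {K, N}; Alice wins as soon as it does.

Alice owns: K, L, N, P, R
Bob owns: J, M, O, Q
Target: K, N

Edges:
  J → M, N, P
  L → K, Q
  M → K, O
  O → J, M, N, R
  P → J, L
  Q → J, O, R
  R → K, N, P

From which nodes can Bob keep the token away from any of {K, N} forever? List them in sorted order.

J, M, O, Q

A0 = {K, N}
A1: add {L, R} — L (Alice) has L→K; R (Alice) has R→K.
A2: add {P} — P (Alice) has P→L.
A3 = A2; e.g. J (Bob) can still go to M. Fixed point.
Alice's attractor = {K, L, N, P, R}; Bob avoids the target exactly from the complement.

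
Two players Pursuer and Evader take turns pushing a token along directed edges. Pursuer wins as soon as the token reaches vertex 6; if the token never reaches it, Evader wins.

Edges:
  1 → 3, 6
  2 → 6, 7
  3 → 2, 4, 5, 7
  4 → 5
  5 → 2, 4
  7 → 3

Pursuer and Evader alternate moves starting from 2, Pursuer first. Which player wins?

Track states (vertex, player-to-move).
A0 = {(6,Pursuer), (6,Evader)}
A1: add {(1,Pursuer), (2,Pursuer)}.
(2,Pursuer) ∈ A1 ⇒ Pursuer forces the target.

Pursuer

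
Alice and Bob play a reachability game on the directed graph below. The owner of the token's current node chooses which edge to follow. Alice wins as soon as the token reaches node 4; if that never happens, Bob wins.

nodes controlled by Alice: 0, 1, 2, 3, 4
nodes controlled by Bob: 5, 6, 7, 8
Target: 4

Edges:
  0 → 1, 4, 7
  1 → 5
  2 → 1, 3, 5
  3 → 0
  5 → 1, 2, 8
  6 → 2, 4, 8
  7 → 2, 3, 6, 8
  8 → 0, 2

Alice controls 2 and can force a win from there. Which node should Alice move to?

3

A0 = {4}
A1: add {0} — 0 (Alice) has 0→4.
A2: add {3} — 3 (Alice) has 3→0.
A3: add {2} — 2 (Alice) has 2→3.
A4: add {8} — 8 (Bob): all of {0, 2} already in.
A5: add {6} — 6 (Bob): all of {2, 4, 8} already in.
A6: add {7} — 7 (Bob): all of {2, 3, 6, 8} already in.
A7 = A6; e.g. 1 (Alice) has no edge into A6. Fixed point.
From 2, successor 3 is in the attractor (rank 2); the other successors 1, 5 are not.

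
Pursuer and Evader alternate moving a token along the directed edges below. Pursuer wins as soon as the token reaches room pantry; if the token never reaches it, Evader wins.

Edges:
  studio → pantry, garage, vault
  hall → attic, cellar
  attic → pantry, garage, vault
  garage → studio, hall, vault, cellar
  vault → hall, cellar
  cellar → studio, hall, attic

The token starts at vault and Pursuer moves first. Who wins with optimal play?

Track states (vertex, player-to-move).
A0 = {(pantry,Pursuer), (pantry,Evader)}
A1: add {(studio,Pursuer), (attic,Pursuer)}.
A2 = A1; e.g. (studio,Evader) stays out. (vault,Pursuer) never enters ⇒ Evader avoids the target.

Evader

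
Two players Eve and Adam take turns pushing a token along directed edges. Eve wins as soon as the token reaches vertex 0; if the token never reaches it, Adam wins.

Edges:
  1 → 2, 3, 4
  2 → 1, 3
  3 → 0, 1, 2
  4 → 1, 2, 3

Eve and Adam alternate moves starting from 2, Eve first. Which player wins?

Track states (vertex, player-to-move).
A0 = {(0,Eve), (0,Adam)}
A1: add {(3,Eve)}.
A2 = A1; e.g. (1,Eve) stays out. (2,Eve) never enters ⇒ Adam avoids the target.

Adam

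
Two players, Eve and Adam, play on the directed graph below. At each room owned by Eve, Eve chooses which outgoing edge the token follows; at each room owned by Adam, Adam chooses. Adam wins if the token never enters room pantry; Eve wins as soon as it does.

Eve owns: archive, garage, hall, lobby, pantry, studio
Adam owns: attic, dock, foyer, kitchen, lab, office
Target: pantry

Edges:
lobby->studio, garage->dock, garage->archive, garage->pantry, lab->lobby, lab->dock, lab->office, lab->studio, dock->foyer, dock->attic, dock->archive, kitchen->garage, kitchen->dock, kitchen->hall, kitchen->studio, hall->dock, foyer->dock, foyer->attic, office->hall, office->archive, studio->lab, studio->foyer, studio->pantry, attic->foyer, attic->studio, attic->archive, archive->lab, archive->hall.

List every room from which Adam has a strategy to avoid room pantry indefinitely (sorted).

archive, attic, dock, foyer, hall, kitchen, lab, office

A0 = {pantry}
A1: add {garage, studio} — garage (Eve) has garage→pantry; studio (Eve) has studio→pantry.
A2: add {lobby} — lobby (Eve) has lobby→studio.
A3 = A2; e.g. lab (Adam) can still go to dock. Fixed point.
Eve's attractor = {garage, lobby, pantry, studio}; Adam avoids the target exactly from the complement.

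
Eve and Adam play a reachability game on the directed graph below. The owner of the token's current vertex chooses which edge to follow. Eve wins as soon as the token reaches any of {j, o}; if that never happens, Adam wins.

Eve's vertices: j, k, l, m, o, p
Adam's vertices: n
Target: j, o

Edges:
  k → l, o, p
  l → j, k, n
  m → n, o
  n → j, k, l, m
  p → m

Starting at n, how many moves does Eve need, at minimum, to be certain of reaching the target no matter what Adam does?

2

A0 = {j, o}
A1: add {k, l, m} — k (Eve) has k→o; l (Eve) has l→j; m (Eve) has m→o.
A2: add {n, p} — n (Adam): all of {j, k, l, m} already in; p (Eve) has p→m.
A2 = all vertices. Fixed point.
n enters the attractor at level 2, so Eve can force the target in 2 moves from there.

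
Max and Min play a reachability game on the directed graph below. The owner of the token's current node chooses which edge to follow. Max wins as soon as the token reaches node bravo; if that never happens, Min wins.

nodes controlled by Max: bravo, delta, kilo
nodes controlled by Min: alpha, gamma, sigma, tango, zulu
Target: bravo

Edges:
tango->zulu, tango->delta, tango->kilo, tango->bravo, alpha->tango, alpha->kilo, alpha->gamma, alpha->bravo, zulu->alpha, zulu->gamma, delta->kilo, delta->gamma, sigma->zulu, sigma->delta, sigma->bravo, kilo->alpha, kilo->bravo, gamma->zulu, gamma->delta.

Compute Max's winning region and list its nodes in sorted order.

bravo, delta, kilo

A0 = {bravo}
A1: add {kilo} — kilo (Max) has kilo→bravo.
A2: add {delta} — delta (Max) has delta→kilo.
A3 = A2; e.g. tango (Min) can still go to zulu. Fixed point.
Max's winning region = {bravo, delta, kilo}.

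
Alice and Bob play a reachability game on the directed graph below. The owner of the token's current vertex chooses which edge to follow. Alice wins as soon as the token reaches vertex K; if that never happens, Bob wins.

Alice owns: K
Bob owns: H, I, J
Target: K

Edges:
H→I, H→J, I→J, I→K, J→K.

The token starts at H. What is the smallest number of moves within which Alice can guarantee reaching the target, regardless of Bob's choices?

3

A0 = {K}
A1: add {J} — J (Bob): all of {K} already in.
A2: add {I} — I (Bob): all of {J, K} already in.
A3: add {H} — H (Bob): all of {I, J} already in.
A3 = all vertices. Fixed point.
H enters the attractor at level 3, so Alice can force the target in 3 moves from there.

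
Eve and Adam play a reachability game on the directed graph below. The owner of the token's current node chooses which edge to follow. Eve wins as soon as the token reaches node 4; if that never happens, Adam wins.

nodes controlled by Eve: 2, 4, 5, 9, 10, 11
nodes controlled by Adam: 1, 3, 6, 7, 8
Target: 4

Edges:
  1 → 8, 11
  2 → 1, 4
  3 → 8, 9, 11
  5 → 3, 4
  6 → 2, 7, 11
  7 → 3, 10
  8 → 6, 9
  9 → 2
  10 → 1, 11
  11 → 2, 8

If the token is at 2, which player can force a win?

A0 = {4}
A1: add {2, 5} — 2 (Eve) has 2→4; 5 (Eve) has 5→4.
2 ∈ A1, so Eve can force the target.

Eve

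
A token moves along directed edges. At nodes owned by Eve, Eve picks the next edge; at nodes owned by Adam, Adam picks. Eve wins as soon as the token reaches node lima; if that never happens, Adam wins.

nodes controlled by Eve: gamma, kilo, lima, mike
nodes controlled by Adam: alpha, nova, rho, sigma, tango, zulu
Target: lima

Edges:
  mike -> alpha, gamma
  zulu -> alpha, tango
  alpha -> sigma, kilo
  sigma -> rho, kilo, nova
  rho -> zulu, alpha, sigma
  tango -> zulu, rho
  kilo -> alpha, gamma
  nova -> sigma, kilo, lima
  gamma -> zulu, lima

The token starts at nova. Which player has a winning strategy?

Adam

A0 = {lima}
A1: add {gamma} — gamma (Eve) has gamma→lima.
A2: add {kilo, mike} — mike (Eve) has mike→gamma; kilo (Eve) has kilo→gamma.
A3 = A2; e.g. zulu (Adam) can still go to alpha. Fixed point.
nova never enters the attractor, so Adam can avoid the target forever.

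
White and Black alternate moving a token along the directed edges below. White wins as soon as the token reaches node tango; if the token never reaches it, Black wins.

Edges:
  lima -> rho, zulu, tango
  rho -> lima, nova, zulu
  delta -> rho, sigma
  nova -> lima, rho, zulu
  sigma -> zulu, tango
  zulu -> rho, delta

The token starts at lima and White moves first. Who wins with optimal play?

Track states (vertex, player-to-move).
A0 = {(tango,White), (tango,Black)}
A1: add {(lima,White), (sigma,White)}.
(lima,White) ∈ A1 ⇒ White forces the target.

White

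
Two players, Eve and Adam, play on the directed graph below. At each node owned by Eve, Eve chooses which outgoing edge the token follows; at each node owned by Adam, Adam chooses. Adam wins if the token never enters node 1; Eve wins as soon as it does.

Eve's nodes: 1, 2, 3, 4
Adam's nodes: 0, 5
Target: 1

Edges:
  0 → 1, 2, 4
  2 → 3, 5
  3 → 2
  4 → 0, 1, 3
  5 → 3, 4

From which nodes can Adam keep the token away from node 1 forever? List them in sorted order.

0, 2, 3, 5

A0 = {1}
A1: add {4} — 4 (Eve) has 4→1.
A2 = A1; e.g. 0 (Adam) can still go to 2. Fixed point.
Eve's attractor = {1, 4}; Adam avoids the target exactly from the complement.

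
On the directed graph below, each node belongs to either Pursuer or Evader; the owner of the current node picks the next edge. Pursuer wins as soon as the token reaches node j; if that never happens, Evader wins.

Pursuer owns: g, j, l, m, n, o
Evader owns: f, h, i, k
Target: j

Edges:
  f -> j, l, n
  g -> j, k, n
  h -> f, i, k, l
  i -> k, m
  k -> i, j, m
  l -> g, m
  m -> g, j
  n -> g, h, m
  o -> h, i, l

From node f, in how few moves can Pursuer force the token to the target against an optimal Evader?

A0 = {j}
A1: add {g, m} — g (Pursuer) has g→j; m (Pursuer) has m→j.
A2: add {l, n} — l (Pursuer) has l→g; n (Pursuer) has n→g.
A3: add {f, o} — f (Evader): all of {j, l, n} already in; o (Pursuer) has o→l.
A4 = A3; e.g. h (Evader) can still go to i. Fixed point.
f enters the attractor at level 3, so Pursuer can force the target in 3 moves from there.

3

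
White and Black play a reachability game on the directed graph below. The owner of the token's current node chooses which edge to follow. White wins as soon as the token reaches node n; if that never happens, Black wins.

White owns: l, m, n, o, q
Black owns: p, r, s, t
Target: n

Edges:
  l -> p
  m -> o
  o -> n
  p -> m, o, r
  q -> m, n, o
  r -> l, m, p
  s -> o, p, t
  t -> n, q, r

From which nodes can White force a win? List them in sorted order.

A0 = {n}
A1: add {o, q} — o (White) has o→n; q (White) has q→n.
A2: add {m} — m (White) has m→o.
A3 = A2; e.g. l (White) has no edge into A2. Fixed point.
White's winning region = {m, n, o, q}.

m, n, o, q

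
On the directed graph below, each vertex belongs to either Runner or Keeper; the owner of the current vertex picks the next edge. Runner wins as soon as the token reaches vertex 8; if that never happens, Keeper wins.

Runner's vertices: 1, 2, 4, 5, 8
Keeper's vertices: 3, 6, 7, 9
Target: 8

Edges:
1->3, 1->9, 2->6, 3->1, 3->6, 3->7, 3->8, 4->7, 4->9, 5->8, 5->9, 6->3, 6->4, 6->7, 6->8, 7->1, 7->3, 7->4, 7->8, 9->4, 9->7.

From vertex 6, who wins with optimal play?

A0 = {8}
A1: add {5} — 5 (Runner) has 5→8.
A2 = A1; e.g. 1 (Runner) has no edge into A1. Fixed point.
6 never enters the attractor, so Keeper can avoid the target forever.

Keeper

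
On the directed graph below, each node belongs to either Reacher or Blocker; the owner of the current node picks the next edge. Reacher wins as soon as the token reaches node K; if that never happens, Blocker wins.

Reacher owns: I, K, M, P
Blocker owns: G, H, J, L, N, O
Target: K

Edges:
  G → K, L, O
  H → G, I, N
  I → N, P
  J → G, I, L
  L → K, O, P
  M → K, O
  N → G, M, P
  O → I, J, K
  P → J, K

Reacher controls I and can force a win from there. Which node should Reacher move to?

P

A0 = {K}
A1: add {M, P} — M (Reacher) has M→K; P (Reacher) has P→K.
A2: add {I} — I (Reacher) has I→P.
A3 = A2; e.g. G (Blocker) can still go to L. Fixed point.
From I, successor P is in the attractor (rank 1); the other successor N is not.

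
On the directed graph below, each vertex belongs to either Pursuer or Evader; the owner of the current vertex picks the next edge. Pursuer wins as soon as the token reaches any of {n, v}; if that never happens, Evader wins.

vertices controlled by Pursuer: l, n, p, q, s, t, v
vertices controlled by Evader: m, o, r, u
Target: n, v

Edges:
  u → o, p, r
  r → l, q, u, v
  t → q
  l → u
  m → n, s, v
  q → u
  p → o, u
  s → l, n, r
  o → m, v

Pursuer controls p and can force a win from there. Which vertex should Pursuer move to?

o

A0 = {n, v}
A1: add {s} — s (Pursuer) has s→n.
A2: add {m} — m (Evader): all of {n, s, v} already in.
A3: add {o} — o (Evader): all of {m, v} already in.
A4: add {p} — p (Pursuer) has p→o.
A5 = A4; e.g. l (Pursuer) has no edge into A4. Fixed point.
From p, successor o is in the attractor (rank 3); the other successor u is not.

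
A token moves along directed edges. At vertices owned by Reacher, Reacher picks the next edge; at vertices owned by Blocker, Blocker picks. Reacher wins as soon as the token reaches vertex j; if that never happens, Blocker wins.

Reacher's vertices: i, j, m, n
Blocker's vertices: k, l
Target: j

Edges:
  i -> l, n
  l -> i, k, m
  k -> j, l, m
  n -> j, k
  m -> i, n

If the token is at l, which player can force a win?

Blocker

A0 = {j}
A1: add {n} — n (Reacher) has n→j.
A2: add {i, m} — i (Reacher) has i→n; m (Reacher) has m→n.
A3 = A2; e.g. k (Blocker) can still go to l. Fixed point.
l never enters the attractor, so Blocker can avoid the target forever.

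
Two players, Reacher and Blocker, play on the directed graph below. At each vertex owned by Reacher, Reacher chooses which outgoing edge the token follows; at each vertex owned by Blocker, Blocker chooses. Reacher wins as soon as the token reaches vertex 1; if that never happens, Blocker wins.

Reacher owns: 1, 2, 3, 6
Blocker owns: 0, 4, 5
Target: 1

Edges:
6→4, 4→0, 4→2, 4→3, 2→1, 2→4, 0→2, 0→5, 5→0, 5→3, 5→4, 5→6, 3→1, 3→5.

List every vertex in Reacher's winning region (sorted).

1, 2, 3

A0 = {1}
A1: add {2, 3} — 2 (Reacher) has 2→1; 3 (Reacher) has 3→1.
A2 = A1; e.g. 0 (Blocker) can still go to 5. Fixed point.
Reacher's winning region = {1, 2, 3}.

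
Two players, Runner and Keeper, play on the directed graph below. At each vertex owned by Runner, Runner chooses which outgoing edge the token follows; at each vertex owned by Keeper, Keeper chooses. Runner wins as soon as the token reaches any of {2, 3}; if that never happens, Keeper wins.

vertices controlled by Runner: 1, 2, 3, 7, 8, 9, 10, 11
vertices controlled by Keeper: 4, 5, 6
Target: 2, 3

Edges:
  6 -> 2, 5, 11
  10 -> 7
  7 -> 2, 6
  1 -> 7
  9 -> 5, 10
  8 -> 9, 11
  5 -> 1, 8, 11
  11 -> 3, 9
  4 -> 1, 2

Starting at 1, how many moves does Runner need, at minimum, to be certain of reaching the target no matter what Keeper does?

2

A0 = {2, 3}
A1: add {7, 11} — 7 (Runner) has 7→2; 11 (Runner) has 11→3.
A2: add {1, 8, 10} — 1 (Runner) has 1→7; 8 (Runner) has 8→11; 10 (Runner) has 10→7.
1 enters the attractor at level 2, so Runner can force the target in 2 moves from there.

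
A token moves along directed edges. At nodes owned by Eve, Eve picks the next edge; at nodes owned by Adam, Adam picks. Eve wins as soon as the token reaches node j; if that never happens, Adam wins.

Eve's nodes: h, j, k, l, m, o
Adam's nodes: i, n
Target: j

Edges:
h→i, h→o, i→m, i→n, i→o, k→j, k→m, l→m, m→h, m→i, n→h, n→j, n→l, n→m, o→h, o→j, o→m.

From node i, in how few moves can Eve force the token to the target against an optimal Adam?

6

A0 = {j}
A1: add {k, o} — k (Eve) has k→j; o (Eve) has o→j.
A2: add {h} — h (Eve) has h→o.
A3: add {m} — m (Eve) has m→h.
A4: add {l} — l (Eve) has l→m.
A5: add {n} — n (Adam): all of {h, j, l, m} already in.
A6: add {i} — i (Adam): all of {m, n, o} already in.
A6 = all vertices. Fixed point.
i enters the attractor at level 6, so Eve can force the target in 6 moves from there.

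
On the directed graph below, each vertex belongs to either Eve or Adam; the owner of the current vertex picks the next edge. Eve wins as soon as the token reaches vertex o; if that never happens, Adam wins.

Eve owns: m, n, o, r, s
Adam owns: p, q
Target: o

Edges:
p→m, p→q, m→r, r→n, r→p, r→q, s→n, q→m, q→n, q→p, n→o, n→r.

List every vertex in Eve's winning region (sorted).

A0 = {o}
A1: add {n} — n (Eve) has n→o.
A2: add {r, s} — r (Eve) has r→n; s (Eve) has s→n.
A3: add {m} — m (Eve) has m→r.
A4 = A3; e.g. p (Adam) can still go to q. Fixed point.
Eve's winning region = {m, n, o, r, s}.

m, n, o, r, s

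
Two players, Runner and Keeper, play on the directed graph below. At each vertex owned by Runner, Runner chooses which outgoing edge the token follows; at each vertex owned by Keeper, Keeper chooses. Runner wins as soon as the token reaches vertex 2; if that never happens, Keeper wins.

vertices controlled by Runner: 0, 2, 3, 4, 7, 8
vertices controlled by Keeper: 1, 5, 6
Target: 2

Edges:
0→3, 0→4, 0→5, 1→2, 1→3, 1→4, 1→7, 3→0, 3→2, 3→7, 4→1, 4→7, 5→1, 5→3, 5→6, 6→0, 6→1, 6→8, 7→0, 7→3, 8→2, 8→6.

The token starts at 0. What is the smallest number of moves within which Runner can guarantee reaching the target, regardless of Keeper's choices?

2

A0 = {2}
A1: add {3, 8} — 3 (Runner) has 3→2; 8 (Runner) has 8→2.
A2: add {0, 7} — 0 (Runner) has 0→3; 7 (Runner) has 7→3.
0 enters the attractor at level 2, so Runner can force the target in 2 moves from there.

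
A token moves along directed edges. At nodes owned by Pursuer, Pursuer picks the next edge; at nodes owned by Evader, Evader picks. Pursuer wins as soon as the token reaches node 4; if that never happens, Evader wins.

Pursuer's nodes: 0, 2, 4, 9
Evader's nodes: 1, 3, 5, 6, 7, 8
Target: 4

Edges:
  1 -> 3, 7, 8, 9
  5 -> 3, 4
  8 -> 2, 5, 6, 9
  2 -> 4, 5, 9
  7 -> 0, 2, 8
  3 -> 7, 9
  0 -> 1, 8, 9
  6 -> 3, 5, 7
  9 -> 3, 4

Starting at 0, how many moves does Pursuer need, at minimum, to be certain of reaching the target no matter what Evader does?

2

A0 = {4}
A1: add {2, 9} — 2 (Pursuer) has 2→4; 9 (Pursuer) has 9→4.
A2: add {0} — 0 (Pursuer) has 0→9.
A3 = A2; e.g. 1 (Evader) can still go to 3. Fixed point.
0 enters the attractor at level 2, so Pursuer can force the target in 2 moves from there.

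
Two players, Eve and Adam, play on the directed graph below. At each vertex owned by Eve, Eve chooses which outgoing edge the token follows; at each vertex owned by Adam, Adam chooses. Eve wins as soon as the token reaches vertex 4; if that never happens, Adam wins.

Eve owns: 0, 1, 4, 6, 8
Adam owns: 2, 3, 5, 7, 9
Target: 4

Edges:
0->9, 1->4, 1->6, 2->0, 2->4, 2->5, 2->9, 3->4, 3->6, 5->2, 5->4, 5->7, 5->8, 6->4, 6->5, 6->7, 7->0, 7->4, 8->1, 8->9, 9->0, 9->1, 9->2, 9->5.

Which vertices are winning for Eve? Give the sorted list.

1, 3, 4, 6, 8

A0 = {4}
A1: add {1, 6} — 1 (Eve) has 1→4; 6 (Eve) has 6→4.
A2: add {3, 8} — 3 (Adam): all of {4, 6} already in; 8 (Eve) has 8→1.
A3 = A2; e.g. 0 (Eve) has no edge into A2. Fixed point.
Eve's winning region = {1, 3, 4, 6, 8}.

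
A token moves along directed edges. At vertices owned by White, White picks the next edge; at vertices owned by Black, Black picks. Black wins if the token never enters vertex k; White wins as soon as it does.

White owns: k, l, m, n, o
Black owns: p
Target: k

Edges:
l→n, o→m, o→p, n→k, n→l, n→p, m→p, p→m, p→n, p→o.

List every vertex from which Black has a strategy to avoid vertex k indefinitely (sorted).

A0 = {k}
A1: add {n} — n (White) has n→k.
A2: add {l} — l (White) has l→n.
A3 = A2; e.g. m (White) has no edge into A2. Fixed point.
White's attractor = {k, l, n}; Black avoids the target exactly from the complement.

m, o, p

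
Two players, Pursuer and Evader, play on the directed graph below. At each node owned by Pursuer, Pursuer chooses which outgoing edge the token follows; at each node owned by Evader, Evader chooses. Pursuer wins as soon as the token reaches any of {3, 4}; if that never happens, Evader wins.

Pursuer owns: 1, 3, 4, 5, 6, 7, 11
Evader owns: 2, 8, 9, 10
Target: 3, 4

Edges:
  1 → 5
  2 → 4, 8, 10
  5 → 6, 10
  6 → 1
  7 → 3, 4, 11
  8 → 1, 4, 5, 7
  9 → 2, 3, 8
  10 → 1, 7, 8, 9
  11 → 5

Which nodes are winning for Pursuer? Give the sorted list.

A0 = {3, 4}
A1: add {7} — 7 (Pursuer) has 7→3.
A2 = A1; e.g. 1 (Pursuer) has no edge into A1. Fixed point.
Pursuer's winning region = {3, 4, 7}.

3, 4, 7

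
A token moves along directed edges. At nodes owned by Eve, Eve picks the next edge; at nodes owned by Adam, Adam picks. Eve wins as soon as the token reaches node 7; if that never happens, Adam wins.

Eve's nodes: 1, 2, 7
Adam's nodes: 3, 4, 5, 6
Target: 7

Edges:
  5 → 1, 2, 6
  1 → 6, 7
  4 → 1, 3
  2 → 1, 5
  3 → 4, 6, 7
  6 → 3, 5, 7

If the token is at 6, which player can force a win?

A0 = {7}
A1: add {1} — 1 (Eve) has 1→7.
A2: add {2} — 2 (Eve) has 2→1.
A3 = A2; e.g. 3 (Adam) can still go to 4. Fixed point.
6 never enters the attractor, so Adam can avoid the target forever.

Adam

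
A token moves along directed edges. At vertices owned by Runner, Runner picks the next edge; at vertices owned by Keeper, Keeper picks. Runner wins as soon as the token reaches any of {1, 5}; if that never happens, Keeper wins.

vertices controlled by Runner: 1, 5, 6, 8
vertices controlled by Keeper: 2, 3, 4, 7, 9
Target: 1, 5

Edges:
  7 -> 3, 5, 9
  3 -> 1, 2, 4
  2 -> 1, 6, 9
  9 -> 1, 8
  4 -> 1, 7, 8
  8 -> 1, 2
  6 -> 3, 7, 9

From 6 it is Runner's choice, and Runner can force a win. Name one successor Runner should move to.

9

A0 = {1, 5}
A1: add {8} — 8 (Runner) has 8→1.
A2: add {9} — 9 (Keeper): all of {1, 8} already in.
A3: add {6} — 6 (Runner) has 6→9.
A4: add {2} — 2 (Keeper): all of {1, 6, 9} already in.
A5 = A4; e.g. 3 (Keeper) can still go to 4. Fixed point.
From 6, successor 9 is in the attractor (rank 2); the other successors 3, 7 are not.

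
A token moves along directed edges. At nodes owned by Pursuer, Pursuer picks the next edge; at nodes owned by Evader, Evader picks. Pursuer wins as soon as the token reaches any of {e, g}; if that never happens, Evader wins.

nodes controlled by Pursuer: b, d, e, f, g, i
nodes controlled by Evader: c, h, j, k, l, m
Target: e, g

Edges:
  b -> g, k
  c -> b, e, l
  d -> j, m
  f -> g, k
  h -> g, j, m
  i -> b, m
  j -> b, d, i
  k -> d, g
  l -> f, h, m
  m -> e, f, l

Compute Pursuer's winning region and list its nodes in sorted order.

b, e, f, g, i

A0 = {e, g}
A1: add {b, f} — b (Pursuer) has b→g; f (Pursuer) has f→g.
A2: add {i} — i (Pursuer) has i→b.
A3 = A2; e.g. c (Evader) can still go to l. Fixed point.
Pursuer's winning region = {b, e, f, g, i}.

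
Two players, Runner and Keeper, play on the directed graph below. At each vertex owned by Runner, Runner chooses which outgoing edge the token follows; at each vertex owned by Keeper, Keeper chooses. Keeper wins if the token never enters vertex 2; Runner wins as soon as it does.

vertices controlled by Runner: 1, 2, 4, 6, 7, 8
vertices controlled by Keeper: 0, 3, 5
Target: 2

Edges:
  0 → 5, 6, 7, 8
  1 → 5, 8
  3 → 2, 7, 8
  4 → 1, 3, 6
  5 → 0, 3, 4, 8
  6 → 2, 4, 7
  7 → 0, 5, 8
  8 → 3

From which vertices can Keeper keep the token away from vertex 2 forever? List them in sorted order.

0, 1, 3, 5, 7, 8

A0 = {2}
A1: add {6} — 6 (Runner) has 6→2.
A2: add {4} — 4 (Runner) has 4→6.
A3 = A2; e.g. 0 (Keeper) can still go to 5. Fixed point.
Runner's attractor = {2, 4, 6}; Keeper avoids the target exactly from the complement.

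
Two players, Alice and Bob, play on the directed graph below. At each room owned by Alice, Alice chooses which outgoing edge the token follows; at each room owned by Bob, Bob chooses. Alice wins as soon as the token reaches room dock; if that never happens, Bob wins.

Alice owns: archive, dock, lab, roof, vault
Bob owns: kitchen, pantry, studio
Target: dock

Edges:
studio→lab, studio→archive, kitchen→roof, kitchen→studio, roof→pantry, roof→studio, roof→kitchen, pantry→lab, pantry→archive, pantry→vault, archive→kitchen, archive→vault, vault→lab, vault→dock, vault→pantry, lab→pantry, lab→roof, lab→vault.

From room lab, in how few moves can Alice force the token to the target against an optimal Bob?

2

A0 = {dock}
A1: add {vault} — vault (Alice) has vault→dock.
A2: add {archive, lab} — lab (Alice) has lab→vault; archive (Alice) has archive→vault.
lab enters the attractor at level 2, so Alice can force the target in 2 moves from there.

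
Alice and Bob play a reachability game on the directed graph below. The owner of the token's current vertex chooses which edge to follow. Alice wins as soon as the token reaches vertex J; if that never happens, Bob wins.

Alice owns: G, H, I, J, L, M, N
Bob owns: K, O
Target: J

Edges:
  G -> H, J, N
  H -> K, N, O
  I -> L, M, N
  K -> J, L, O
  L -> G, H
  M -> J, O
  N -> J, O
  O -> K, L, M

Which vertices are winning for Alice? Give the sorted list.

A0 = {J}
A1: add {G, M, N} — G (Alice) has G→J; M (Alice) has M→J; N (Alice) has N→J.
A2: add {H, I, L} — H (Alice) has H→N; I (Alice) has I→M; L (Alice) has L→G.
A3 = A2; e.g. K (Bob) can still go to O. Fixed point.
Alice's winning region = {G, H, I, J, L, M, N}.

G, H, I, J, L, M, N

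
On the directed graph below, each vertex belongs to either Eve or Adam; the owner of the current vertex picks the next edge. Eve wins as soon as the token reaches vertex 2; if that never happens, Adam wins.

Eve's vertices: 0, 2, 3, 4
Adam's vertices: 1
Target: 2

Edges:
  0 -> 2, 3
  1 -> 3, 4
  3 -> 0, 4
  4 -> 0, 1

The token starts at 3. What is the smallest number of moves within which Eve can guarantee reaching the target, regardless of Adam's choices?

2

A0 = {2}
A1: add {0} — 0 (Eve) has 0→2.
A2: add {3, 4} — 3 (Eve) has 3→0; 4 (Eve) has 4→0.
3 enters the attractor at level 2, so Eve can force the target in 2 moves from there.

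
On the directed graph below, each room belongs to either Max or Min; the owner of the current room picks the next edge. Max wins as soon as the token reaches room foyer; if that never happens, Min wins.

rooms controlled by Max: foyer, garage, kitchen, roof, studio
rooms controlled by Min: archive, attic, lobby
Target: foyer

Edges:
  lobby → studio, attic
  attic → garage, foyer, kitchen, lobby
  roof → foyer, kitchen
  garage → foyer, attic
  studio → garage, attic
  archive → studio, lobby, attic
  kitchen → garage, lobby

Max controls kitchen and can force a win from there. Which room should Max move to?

A0 = {foyer}
A1: add {garage, roof} — roof (Max) has roof→foyer; garage (Max) has garage→foyer.
A2: add {kitchen, studio} — studio (Max) has studio→garage; kitchen (Max) has kitchen→garage.
A3 = A2; e.g. archive (Min) can still go to lobby. Fixed point.
From kitchen, successor garage is in the attractor (rank 1); the other successor lobby is not.

garage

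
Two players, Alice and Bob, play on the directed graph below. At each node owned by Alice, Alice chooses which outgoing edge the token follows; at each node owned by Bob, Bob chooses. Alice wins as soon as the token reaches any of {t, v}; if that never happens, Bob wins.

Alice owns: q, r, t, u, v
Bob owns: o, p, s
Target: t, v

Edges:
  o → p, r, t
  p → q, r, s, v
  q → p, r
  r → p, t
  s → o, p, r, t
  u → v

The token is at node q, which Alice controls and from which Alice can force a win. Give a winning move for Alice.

r

A0 = {t, v}
A1: add {r, u} — r (Alice) has r→t; u (Alice) has u→v.
A2: add {q} — q (Alice) has q→r.
A3 = A2; e.g. o (Bob) can still go to p. Fixed point.
From q, successor r is in the attractor (rank 1); the other successor p is not.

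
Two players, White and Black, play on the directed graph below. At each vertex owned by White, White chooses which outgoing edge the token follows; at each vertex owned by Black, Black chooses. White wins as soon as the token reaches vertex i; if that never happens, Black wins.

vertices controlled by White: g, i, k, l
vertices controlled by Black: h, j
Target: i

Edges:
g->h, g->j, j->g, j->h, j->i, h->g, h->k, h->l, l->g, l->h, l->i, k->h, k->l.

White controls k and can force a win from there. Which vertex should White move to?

l

A0 = {i}
A1: add {l} — l (White) has l→i.
A2: add {k} — k (White) has k→l.
A3 = A2; e.g. g (White) has no edge into A2. Fixed point.
From k, successor l is in the attractor (rank 1); the other successor h is not.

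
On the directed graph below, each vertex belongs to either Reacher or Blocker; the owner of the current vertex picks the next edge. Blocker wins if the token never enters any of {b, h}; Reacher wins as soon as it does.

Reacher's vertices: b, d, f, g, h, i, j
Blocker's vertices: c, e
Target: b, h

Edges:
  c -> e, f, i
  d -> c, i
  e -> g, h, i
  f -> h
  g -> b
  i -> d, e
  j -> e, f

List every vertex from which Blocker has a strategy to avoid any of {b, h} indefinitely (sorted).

c, d, e, i

A0 = {b, h}
A1: add {f, g} — f (Reacher) has f→h; g (Reacher) has g→b.
A2: add {j} — j (Reacher) has j→f.
A3 = A2; e.g. c (Blocker) can still go to e. Fixed point.
Reacher's attractor = {b, f, g, h, j}; Blocker avoids the target exactly from the complement.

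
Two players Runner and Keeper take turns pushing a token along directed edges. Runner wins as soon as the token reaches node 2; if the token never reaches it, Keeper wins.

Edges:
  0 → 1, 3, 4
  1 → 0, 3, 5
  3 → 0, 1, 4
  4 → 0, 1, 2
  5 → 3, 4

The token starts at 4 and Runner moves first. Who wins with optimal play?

Runner

Track states (vertex, player-to-move).
A0 = {(2,Runner), (2,Keeper)}
A1: add {(4,Runner)}.
(4,Runner) ∈ A1 ⇒ Runner forces the target.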